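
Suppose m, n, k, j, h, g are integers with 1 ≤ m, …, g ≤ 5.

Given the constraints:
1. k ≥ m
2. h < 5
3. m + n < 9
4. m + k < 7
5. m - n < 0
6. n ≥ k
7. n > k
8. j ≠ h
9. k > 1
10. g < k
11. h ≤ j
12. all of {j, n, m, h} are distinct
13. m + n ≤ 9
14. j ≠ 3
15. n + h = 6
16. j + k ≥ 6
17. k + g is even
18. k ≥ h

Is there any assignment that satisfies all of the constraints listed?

Satisfiable

The assignment m = 2, n = 5, k = 4, j = 4, h = 1, g = 2 works:
  constraint 3 holds since m + n = 7.
  constraint 4 holds since m + k = 6.
  constraint 5 holds since m - n = -3.
The rest check out directly.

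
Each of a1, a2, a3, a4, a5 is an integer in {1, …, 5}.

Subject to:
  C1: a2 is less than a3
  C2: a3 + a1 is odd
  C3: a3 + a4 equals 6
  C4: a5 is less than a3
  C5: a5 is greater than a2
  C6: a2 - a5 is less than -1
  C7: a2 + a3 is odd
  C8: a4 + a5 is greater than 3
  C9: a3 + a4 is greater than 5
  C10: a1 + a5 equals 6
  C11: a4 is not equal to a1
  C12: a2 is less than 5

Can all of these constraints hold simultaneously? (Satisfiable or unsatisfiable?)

Satisfiable

Take a1 = 3, a2 = 1, a3 = 4, a4 = 2, a5 = 3. Then constraint 3: a3 + a4 = 6; constraint 6: a2 - a5 = -2; constraint 8: a4 + a5 = 5, and every other listed constraint is also met.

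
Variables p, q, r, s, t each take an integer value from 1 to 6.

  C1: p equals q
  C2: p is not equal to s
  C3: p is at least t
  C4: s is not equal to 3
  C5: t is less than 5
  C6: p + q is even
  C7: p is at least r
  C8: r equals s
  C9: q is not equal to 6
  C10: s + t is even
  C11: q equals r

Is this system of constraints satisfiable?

Unsatisfiable

From constraints 1, 8, and 11, p = q = r = s, so p = s. But constraint 2 says p ≠ s. Contradiction.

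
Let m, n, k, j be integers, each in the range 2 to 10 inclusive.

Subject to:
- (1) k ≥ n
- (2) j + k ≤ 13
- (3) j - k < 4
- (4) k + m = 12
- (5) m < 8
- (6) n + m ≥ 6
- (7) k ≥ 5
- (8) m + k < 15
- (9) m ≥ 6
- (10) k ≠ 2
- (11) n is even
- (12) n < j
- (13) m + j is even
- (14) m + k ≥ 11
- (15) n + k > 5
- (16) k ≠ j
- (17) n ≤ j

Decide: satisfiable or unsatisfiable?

One satisfying assignment is m = 7, n = 2, k = 5, j = 7.
For the less obvious constraints — constraint 2: j + k = 12; constraint 3: j - k = 2 — and the others hold by inspection.

Satisfiable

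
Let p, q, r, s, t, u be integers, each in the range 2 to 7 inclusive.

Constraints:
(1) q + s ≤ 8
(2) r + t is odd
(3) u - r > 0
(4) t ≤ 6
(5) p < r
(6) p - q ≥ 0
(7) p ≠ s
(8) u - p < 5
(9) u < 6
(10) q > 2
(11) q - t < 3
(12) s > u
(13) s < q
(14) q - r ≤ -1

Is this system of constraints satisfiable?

Constraints 3, 5, 6, 12, and 13 give r < u, u < s, s < q, q ≤ p, p < r. Chaining: r < u < s < q ≤ p < r, which forces r < r — impossible.

Unsatisfiable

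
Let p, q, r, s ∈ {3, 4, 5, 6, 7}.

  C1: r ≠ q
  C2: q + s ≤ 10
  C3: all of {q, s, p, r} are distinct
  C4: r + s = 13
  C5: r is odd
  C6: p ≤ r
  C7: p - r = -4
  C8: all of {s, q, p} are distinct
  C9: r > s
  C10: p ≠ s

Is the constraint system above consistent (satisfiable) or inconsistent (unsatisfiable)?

Satisfiable

Try p = 3, q = 4, r = 7, s = 6.
Check constraint 2: q + s = 10; constraint 4: r + s = 13; constraint 7: p - r = -4. The remaining constraints are straightforward to verify.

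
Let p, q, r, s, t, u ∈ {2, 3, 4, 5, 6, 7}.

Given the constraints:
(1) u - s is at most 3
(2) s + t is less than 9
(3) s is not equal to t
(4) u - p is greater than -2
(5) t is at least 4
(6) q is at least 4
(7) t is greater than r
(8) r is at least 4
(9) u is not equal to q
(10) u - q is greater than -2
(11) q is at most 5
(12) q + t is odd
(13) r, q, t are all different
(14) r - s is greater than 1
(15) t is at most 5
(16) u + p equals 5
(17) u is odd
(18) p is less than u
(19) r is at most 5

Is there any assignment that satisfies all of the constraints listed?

Constraints 5, 6, 8, 11, 15, and 19 confine each of r, q, t to the 2 values {4, 5}.
Constraint 13 requires all 3 of them to be distinct, but only 2 values are available — impossible by the pigeonhole principle.

Unsatisfiable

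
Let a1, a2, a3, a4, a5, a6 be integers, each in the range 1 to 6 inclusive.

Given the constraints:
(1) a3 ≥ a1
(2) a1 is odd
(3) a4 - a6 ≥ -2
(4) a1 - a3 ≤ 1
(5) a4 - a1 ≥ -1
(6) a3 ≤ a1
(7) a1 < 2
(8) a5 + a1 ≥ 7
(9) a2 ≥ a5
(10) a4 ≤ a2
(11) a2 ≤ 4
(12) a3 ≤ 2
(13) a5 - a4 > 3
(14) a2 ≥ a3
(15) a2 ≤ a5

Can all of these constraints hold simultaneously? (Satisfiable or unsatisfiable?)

Unsatisfiable

From constraints 9 and 11: a5 ≤ a2 ≤ 4. From constraints 1 and 12: a1 ≤ a3 ≤ 2. Hence a5 + a1 ≤ 6. But constraint 8 requires a5 + a1 ≥ 7, and 7 > 6. Contradiction.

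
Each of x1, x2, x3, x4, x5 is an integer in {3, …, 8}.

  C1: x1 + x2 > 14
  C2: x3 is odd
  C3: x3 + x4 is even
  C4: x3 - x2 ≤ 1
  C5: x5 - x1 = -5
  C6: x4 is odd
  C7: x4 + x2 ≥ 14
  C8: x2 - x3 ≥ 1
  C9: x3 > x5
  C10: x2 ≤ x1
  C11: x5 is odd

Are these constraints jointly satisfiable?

One satisfying assignment is x1 = 8, x2 = 8, x3 = 7, x4 = 7, x5 = 3.
For the less obvious constraints — constraint 1: x1 + x2 = 16; constraint 4: x3 - x2 = -1; constraint 5: x5 - x1 = -5 — and the others hold by inspection.

Satisfiable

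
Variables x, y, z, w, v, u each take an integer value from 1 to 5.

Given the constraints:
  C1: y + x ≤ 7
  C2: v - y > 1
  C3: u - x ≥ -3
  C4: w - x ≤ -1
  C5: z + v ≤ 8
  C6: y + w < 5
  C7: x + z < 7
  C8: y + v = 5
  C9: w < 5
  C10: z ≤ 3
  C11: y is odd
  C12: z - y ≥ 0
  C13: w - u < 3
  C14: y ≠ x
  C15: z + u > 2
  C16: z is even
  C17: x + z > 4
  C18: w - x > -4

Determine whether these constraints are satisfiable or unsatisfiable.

Satisfiable

Try x = 4, y = 1, z = 2, w = 2, v = 4, u = 1.
Check constraint 1: y + x = 5; constraint 2: v - y = 3; constraint 3: u - x = -3. The remaining constraints are straightforward to verify.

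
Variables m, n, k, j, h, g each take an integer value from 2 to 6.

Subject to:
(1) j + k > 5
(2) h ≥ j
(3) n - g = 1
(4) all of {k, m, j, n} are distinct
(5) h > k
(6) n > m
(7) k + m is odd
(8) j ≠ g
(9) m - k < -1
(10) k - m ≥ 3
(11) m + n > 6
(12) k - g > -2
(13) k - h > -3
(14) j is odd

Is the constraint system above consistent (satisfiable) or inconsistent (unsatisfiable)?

Satisfiable

Setting (m, n, k, j, h, g) = (2, 6, 5, 3, 6, 5) satisfies everything: constraint 1: j + k = 8; constraint 3: n - g = 1; constraint 9: m - k = -3, and the others follow.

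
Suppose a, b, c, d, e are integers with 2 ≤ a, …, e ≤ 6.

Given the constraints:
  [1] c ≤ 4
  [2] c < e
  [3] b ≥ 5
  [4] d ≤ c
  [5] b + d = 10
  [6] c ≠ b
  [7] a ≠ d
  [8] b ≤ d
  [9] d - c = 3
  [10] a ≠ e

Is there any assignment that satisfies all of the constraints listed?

From constraints 3 and 8: d ≥ b and b ≥ 5, so d ≥ 5. From constraints 1 and 4: d ≤ c and c ≤ 4, so d ≤ 4. But 4 < 5, so no value of d works.

Unsatisfiable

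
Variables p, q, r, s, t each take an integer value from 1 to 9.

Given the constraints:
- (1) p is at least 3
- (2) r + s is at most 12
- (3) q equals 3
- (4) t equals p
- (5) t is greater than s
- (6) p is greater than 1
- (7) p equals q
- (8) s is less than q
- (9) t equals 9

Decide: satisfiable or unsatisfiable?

Constraint 9 fixes t = 9 and constraint 3 fixes q = 3. Constraints 4 and 7 give t = p = q, so t = q. But 9 ≠ 3 — contradiction.

Unsatisfiable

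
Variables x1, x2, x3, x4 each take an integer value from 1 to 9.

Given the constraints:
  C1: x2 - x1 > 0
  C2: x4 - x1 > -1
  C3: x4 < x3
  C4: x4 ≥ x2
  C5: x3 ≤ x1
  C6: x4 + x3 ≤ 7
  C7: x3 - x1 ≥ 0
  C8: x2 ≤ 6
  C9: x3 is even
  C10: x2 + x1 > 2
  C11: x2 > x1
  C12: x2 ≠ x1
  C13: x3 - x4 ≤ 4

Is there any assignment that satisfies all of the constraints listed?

Constraints 1, 3, 4, and 5 give x3 ≤ x1, x1 < x2, x2 ≤ x4, x4 < x3. Chaining: x3 ≤ x1 < x2 ≤ x4 < x3, which forces x3 < x3 — impossible.

Unsatisfiable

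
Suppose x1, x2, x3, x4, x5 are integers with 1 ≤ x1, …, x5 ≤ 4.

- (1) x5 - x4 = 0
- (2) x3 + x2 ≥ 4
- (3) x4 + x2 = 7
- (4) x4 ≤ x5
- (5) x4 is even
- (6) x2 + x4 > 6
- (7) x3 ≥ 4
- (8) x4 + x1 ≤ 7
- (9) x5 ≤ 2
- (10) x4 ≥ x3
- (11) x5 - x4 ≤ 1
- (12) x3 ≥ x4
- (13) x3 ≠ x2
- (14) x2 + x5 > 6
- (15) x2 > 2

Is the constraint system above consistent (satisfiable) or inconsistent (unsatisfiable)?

From constraints 7 and 10: x4 ≥ x3 and x3 ≥ 4, so x4 ≥ 4. From constraints 4 and 9: x4 ≤ x5 and x5 ≤ 2, so x4 ≤ 2. But 2 < 4, so no value of x4 works.

Unsatisfiable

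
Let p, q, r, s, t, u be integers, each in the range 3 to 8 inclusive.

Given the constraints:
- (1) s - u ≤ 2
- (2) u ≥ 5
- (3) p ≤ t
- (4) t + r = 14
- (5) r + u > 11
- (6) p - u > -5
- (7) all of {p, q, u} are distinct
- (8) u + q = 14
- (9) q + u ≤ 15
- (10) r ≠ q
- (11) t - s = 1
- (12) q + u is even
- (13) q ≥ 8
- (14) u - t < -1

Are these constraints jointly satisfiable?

Satisfiable

One satisfying assignment is p = 4, q = 8, r = 6, s = 7, t = 8, u = 6.
For the less obvious constraints — constraint 1: s - u = 1; constraint 4: t + r = 14; constraint 5: r + u = 12 — and the others hold by inspection.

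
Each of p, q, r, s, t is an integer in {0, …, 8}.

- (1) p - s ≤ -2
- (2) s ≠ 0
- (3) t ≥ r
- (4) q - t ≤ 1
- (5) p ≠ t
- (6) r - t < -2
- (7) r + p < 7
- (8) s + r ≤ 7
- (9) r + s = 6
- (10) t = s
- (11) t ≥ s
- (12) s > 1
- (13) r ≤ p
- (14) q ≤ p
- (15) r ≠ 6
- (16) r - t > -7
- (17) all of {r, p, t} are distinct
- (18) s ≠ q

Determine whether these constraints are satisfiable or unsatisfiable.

Satisfiable

Try p = 3, q = 3, r = 1, s = 5, t = 5.
Check constraint 1: p - s = -2; constraint 4: q - t = -2. The remaining constraints are straightforward to verify.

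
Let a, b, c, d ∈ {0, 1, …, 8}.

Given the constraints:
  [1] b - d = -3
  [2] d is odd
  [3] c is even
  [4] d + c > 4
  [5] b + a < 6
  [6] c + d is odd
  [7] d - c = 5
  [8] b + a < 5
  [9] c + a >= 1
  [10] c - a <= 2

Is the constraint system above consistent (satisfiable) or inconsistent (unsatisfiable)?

Satisfiable

Setting (a, b, c, d) = (1, 2, 0, 5) satisfies everything: constraint 1: b - d = -3; constraint 4: d + c = 5; constraint 5: b + a = 3, and the others follow.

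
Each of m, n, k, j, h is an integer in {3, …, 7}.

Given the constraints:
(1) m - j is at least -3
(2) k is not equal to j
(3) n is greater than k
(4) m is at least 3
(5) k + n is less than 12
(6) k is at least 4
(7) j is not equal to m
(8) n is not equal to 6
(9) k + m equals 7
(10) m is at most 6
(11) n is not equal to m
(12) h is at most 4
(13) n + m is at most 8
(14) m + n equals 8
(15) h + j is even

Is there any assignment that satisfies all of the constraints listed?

Satisfiable

Try m = 3, n = 5, k = 4, j = 6, h = 4.
Check constraint 1: m - j = -3; constraint 5: k + n = 9; constraint 9: k + m = 7. The remaining constraints are straightforward to verify.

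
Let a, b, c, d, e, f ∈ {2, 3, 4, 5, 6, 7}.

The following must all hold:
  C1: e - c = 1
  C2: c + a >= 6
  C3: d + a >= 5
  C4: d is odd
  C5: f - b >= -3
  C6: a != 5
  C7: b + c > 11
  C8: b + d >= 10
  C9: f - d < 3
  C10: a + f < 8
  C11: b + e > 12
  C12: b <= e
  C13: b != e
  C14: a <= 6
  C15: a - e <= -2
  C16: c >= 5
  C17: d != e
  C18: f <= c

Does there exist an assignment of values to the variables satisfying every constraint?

Satisfiable

The assignment a = 2, b = 6, c = 6, d = 5, e = 7, f = 5 works:
  constraint 1 holds since e - c = 1.
  constraint 2 holds since c + a = 8.
  constraint 3 holds since d + a = 7.
The rest check out directly.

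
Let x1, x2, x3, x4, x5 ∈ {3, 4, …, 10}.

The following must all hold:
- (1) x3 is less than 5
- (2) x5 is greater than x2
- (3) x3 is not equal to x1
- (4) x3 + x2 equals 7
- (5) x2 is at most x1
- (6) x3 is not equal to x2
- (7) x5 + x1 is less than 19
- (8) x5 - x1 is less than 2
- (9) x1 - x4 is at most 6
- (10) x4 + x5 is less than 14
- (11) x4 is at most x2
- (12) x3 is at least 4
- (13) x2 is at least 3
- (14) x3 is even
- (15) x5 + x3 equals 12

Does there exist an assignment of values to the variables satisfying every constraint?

Setting (x1, x2, x3, x4, x5) = (9, 3, 4, 3, 8) satisfies everything: constraint 4: x3 + x2 = 7; constraint 7: x5 + x1 = 17; constraint 8: x5 - x1 = -1, and the others follow.

Satisfiable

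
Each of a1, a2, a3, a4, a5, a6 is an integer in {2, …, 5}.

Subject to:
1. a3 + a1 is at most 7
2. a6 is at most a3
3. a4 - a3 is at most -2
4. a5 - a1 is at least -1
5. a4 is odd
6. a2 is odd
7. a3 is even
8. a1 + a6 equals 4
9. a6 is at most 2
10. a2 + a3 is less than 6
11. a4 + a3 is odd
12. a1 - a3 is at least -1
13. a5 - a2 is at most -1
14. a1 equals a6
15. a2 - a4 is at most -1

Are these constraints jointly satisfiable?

Constraints 3, 4, 12, 13, and 15 give a1 − a3 ≥ -1, a3 − a4 ≥ 2, a4 − a2 ≥ 1, a2 − a5 ≥ 1, a5 − a1 ≥ -1.
Adding all 5 inequalities: the left sides telescope to 0, and the right sides sum to (-1) + 2 + 1 + 1 + (-1) = 2. So 0 ≥ 2, which is false.

Unsatisfiable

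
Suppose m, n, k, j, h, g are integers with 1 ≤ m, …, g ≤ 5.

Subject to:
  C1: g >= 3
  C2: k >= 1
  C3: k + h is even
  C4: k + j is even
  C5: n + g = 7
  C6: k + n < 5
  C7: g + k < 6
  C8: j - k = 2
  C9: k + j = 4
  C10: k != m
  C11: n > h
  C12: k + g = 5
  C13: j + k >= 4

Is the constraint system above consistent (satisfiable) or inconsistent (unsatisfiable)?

One satisfying assignment is m = 3, n = 3, k = 1, j = 3, h = 1, g = 4.
For the less obvious constraints — constraint 5: n + g = 7; constraint 6: k + n = 4; constraint 7: g + k = 5 — and the others hold by inspection.

Satisfiable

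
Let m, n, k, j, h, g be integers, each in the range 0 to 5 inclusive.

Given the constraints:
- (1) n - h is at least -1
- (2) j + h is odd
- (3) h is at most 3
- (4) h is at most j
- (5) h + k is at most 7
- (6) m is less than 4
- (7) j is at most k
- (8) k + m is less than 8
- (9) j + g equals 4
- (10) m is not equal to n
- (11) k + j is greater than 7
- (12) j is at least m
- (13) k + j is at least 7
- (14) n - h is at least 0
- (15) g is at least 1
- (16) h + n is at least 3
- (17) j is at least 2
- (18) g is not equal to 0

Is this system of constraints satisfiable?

Try m = 0, n = 3, k = 5, j = 3, h = 2, g = 1.
Check constraint 1: n - h = 1; constraint 5: h + k = 7. The remaining constraints are straightforward to verify.

Satisfiable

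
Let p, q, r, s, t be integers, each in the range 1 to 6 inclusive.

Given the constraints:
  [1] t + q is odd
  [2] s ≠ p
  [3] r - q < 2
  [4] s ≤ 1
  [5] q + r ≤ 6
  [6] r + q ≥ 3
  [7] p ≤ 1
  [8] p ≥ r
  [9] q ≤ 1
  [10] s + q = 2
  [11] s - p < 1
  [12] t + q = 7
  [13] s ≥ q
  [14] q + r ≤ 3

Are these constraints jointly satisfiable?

Unsatisfiable

From constraints 7 and 8: r ≤ p ≤ 1. From constraints 4 and 13: q ≤ s ≤ 1. Hence r + q ≤ 2. But constraint 6 requires r + q ≥ 3, and 3 > 2. Contradiction.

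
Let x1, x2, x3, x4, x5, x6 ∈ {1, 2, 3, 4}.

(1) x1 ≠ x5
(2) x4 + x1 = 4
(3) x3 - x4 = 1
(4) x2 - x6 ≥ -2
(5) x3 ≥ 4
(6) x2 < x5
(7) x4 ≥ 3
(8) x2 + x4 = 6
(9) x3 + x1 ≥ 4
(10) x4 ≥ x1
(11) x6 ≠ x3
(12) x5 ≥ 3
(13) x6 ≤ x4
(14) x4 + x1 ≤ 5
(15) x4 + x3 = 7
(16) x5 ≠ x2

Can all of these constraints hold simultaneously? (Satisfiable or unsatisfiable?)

Satisfiable

One satisfying assignment is x1 = 1, x2 = 3, x3 = 4, x4 = 3, x5 = 4, x6 = 2.
For the less obvious constraints — constraint 2: x4 + x1 = 4; constraint 3: x3 - x4 = 1; constraint 4: x2 - x6 = 1 — and the others hold by inspection.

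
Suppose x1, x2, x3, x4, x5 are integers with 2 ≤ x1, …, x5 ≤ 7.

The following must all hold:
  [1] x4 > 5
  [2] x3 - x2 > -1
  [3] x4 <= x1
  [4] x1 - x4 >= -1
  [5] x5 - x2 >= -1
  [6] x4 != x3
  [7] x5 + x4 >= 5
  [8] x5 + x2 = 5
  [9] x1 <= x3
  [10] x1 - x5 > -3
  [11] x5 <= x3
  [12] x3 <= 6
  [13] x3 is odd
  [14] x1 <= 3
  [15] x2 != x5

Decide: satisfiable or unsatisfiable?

Unsatisfiable

From constraint 1: x4 ≥ 6. From constraints 3 and 14: x4 ≤ x1 and x1 ≤ 3, so x4 ≤ 3. But 3 < 6, so no value of x4 works.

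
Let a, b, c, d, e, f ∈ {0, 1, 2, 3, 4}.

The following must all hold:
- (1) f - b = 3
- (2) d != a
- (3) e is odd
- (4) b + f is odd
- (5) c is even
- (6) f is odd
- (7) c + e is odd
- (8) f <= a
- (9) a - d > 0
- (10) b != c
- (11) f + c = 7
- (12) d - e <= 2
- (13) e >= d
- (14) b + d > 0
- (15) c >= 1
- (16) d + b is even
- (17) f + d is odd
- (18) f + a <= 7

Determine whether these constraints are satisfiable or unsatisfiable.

Try a = 4, b = 0, c = 4, d = 2, e = 3, f = 3.
Check constraint 1: f - b = 3; constraint 9: a - d = 2; constraint 11: f + c = 7. The remaining constraints are straightforward to verify.

Satisfiable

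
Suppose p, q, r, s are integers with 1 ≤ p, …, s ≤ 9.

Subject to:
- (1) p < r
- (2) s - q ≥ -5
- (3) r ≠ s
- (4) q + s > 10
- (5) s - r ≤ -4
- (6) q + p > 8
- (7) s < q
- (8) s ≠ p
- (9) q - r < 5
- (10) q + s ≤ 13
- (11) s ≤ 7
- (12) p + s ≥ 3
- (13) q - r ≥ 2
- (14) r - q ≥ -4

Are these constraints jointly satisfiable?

Unsatisfiable

Constraints 2, 5, and 13 give r − s ≥ 4, s − q ≥ -5, q − r ≥ 2.
Adding all 3 inequalities: the left sides telescope to 0, and the right sides sum to 4 + (-5) + 2 = 1. So 0 ≥ 1, which is false.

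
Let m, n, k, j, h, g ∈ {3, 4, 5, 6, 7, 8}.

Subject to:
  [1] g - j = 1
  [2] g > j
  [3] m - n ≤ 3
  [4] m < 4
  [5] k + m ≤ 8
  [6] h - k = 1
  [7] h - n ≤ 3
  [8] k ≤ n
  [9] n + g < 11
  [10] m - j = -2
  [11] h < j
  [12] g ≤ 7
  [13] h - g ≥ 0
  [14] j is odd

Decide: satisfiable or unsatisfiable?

Constraints 2, 11, and 13 give h < j, j < g, g ≤ h. Chaining: h < j < g ≤ h, which forces h < h — impossible.

Unsatisfiable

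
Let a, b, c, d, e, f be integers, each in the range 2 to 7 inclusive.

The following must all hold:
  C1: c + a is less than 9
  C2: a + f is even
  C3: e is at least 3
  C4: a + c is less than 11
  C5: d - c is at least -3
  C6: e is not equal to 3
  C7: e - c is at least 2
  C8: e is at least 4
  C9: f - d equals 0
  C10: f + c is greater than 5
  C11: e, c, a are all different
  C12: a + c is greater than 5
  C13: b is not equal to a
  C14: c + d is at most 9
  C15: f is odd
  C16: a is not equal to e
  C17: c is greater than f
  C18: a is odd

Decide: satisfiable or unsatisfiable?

Setting (a, b, c, d, e, f) = (3, 7, 5, 3, 7, 3) satisfies everything: constraint 1: c + a = 8; constraint 4: a + c = 8, and the others follow.

Satisfiable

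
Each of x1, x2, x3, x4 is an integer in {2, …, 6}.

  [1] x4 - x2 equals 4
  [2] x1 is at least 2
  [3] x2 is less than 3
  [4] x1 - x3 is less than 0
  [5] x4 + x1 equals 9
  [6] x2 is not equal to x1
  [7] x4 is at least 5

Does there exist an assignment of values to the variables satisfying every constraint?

Satisfiable

Try x1 = 3, x2 = 2, x3 = 5, x4 = 6.
Check constraint 1: x4 - x2 = 4; constraint 4: x1 - x3 = -2; constraint 5: x4 + x1 = 9. The remaining constraints are straightforward to verify.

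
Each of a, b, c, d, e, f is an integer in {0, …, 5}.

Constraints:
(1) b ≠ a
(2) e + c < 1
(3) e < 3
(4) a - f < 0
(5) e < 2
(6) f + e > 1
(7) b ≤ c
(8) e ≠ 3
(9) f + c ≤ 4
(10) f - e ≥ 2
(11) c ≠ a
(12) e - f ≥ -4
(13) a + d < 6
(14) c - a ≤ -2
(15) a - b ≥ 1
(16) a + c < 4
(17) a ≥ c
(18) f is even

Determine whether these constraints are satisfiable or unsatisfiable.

Satisfiable

Take a = 3, b = 0, c = 0, d = 0, e = 0, f = 4. Then constraint 2: e + c = 0; constraint 4: a - f = -1, and every other listed constraint is also met.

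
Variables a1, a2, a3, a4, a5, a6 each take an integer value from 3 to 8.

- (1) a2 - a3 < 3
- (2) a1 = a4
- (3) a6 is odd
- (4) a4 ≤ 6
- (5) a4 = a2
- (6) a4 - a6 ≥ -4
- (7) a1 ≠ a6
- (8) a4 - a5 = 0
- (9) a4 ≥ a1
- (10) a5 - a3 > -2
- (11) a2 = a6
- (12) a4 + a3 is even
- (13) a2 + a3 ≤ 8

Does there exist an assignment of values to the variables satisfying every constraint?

From constraints 2, 5, and 11, a1 = a4 = a2 = a6, so a1 = a6. But constraint 7 says a1 ≠ a6. Contradiction.

Unsatisfiable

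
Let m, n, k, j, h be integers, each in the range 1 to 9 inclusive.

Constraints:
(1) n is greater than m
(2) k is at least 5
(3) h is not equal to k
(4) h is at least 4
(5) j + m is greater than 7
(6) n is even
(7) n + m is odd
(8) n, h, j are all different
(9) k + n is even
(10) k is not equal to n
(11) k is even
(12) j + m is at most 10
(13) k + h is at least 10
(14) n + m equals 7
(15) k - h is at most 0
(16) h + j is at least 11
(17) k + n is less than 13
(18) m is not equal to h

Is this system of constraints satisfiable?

The assignment m = 3, n = 4, k = 6, j = 6, h = 7 works:
  constraint 5 holds since j + m = 9.
  constraint 12 holds since j + m = 9.
The rest check out directly.

Satisfiable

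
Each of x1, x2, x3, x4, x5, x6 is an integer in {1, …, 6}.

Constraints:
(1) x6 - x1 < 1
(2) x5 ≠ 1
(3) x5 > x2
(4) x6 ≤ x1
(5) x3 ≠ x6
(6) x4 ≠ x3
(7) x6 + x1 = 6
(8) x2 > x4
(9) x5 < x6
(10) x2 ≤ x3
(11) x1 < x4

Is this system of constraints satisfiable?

Constraints 3, 4, 8, 9, and 11 give x6 ≤ x1, x1 < x4, x4 < x2, x2 < x5, x5 < x6. Chaining: x6 ≤ x1 < x4 < x2 < x5 < x6, which forces x6 < x6 — impossible.

Unsatisfiable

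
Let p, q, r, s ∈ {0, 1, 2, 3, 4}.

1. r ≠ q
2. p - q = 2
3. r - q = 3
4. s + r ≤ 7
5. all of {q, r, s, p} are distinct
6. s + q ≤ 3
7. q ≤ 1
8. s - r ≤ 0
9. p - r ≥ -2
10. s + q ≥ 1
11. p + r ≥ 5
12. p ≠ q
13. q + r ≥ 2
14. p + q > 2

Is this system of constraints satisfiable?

Satisfiable

One satisfying assignment is p = 3, q = 1, r = 4, s = 2.
For the less obvious constraints — constraint 2: p - q = 2; constraint 3: r - q = 3 — and the others hold by inspection.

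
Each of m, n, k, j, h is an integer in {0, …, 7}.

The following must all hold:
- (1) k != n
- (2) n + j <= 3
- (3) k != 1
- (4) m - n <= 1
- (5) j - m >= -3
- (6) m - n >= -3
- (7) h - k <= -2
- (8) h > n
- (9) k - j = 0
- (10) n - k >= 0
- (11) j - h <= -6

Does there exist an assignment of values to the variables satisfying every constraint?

Unsatisfiable

Constraints 5, 6, 7, 10, and 11 give h − j ≥ 6, j − m ≥ -3, m − n ≥ -3, n − k ≥ 0, k − h ≥ 2.
Adding all 5 inequalities: the left sides telescope to 0, and the right sides sum to 6 + (-3) + (-3) + 0 + 2 = 2. So 0 ≥ 2, which is false.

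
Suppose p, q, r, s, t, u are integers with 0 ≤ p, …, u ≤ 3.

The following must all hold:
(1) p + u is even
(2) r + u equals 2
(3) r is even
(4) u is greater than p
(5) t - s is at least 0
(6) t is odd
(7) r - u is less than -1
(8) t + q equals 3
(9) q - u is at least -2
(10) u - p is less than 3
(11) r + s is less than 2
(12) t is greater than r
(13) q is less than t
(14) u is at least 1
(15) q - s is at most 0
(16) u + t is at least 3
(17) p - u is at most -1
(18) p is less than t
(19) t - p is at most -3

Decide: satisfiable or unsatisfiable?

Constraints 5, 9, 15, 17, and 19 give t − s ≥ 0, s − q ≥ 0, q − u ≥ -2, u − p ≥ 1, p − t ≥ 3.
Adding all 5 inequalities: the left sides telescope to 0, and the right sides sum to 0 + 0 + (-2) + 1 + 3 = 2. So 0 ≥ 2, which is false.

Unsatisfiable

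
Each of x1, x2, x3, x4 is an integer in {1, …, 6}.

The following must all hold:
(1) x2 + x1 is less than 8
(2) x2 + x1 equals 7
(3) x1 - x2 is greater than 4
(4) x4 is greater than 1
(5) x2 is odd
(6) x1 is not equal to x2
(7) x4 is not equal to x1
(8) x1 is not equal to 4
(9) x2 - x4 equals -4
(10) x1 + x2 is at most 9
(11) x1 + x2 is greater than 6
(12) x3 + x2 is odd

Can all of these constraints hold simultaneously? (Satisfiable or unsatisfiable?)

One satisfying assignment is x1 = 6, x2 = 1, x3 = 6, x4 = 5.
For the less obvious constraints — constraint 1: x2 + x1 = 7; constraint 2: x2 + x1 = 7 — and the others hold by inspection.

Satisfiable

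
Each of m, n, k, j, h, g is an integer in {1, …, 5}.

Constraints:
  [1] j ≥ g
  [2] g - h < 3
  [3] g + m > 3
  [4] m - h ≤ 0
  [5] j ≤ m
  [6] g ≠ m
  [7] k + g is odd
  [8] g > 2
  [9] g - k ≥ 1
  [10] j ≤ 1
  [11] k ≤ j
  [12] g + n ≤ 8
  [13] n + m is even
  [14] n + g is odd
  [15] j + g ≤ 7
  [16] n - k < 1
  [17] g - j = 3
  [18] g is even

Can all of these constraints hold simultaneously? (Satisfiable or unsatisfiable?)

From constraint 8: g ≥ 3. From constraints 1 and 10: g ≤ j and j ≤ 1, so g ≤ 1. But 1 < 3, so no value of g works.

Unsatisfiable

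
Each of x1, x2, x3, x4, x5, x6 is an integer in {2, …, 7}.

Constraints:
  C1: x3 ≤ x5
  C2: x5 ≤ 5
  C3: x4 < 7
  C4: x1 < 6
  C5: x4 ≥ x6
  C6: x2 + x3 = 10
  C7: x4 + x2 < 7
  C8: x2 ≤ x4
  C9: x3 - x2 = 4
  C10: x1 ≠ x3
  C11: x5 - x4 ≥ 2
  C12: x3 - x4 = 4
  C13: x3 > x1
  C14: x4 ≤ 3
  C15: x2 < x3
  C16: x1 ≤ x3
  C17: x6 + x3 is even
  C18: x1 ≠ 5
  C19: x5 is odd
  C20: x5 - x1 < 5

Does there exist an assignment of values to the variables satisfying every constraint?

From constraints 8 and 14: x2 ≤ x4 ≤ 3. From constraints 1 and 2: x3 ≤ x5 ≤ 5. Hence x2 + x3 ≤ 8. But constraint 6 requires x2 + x3 = 10, and 10 > 8. Contradiction.

Unsatisfiable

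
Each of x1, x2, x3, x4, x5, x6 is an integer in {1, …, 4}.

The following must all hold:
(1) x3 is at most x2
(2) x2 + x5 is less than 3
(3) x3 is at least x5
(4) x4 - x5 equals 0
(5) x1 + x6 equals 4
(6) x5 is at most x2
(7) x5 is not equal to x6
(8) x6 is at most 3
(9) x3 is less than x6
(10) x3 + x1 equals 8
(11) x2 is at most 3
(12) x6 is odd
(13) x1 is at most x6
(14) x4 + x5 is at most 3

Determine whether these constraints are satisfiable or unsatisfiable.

Unsatisfiable

From constraints 1 and 11: x3 ≤ x2 ≤ 3. From constraints 8 and 13: x1 ≤ x6 ≤ 3. Hence x3 + x1 ≤ 6. But constraint 10 requires x3 + x1 = 8, and 8 > 6. Contradiction.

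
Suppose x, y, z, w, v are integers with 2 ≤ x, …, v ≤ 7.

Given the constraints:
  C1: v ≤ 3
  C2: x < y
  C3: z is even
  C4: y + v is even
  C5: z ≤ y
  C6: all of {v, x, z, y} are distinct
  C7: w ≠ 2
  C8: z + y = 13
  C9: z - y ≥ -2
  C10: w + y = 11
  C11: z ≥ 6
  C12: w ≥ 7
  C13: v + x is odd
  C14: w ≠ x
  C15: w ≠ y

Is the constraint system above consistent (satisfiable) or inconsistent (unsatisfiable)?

Unsatisfiable

From constraint 12: w ≥ 7. From constraints 5 and 11: y ≥ z ≥ 6. Hence w + y ≥ 13. But constraint 10 requires w + y = 11, and 11 < 13. Contradiction.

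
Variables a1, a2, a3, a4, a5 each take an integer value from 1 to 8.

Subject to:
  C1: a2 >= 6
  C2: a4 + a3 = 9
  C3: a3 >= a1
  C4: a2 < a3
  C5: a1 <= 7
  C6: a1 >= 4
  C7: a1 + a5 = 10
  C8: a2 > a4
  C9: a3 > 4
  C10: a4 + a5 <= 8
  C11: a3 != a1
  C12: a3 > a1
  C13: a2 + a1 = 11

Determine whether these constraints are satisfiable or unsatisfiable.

Try a1 = 5, a2 = 6, a3 = 8, a4 = 1, a5 = 5.
Check constraint 2: a4 + a3 = 9; constraint 7: a1 + a5 = 10. The remaining constraints are straightforward to verify.

Satisfiable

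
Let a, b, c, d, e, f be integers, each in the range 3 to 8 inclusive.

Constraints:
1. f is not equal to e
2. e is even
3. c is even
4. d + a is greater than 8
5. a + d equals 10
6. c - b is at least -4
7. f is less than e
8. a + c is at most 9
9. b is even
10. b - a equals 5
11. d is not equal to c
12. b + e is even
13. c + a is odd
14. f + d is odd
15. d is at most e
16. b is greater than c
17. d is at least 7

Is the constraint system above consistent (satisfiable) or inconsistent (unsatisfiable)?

Satisfiable

The assignment a = 3, b = 8, c = 6, d = 7, e = 8, f = 6 works:
  constraint 4 holds since d + a = 10.
  constraint 5 holds since a + d = 10.
The rest check out directly.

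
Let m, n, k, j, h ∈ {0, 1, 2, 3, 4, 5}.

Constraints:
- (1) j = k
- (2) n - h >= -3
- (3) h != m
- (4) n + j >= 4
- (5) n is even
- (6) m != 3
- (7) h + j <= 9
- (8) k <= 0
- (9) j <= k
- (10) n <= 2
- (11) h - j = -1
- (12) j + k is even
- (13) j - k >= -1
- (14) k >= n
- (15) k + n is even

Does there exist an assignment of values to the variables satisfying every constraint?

From constraint 10: n ≤ 2. From constraints 8 and 9: j ≤ k ≤ 0. Hence n + j ≤ 2. But constraint 4 requires n + j ≥ 4, and 4 > 2. Contradiction.

Unsatisfiable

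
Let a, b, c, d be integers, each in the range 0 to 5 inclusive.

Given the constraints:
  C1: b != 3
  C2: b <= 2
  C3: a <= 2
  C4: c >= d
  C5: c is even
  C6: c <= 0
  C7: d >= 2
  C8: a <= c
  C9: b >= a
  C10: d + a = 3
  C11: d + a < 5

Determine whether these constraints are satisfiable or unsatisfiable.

Unsatisfiable

From constraints 4 and 6: d ≤ c ≤ 0. From constraints 2 and 9: a ≤ b ≤ 2. Hence d + a ≤ 2. But constraint 10 requires d + a = 3, and 3 > 2. Contradiction.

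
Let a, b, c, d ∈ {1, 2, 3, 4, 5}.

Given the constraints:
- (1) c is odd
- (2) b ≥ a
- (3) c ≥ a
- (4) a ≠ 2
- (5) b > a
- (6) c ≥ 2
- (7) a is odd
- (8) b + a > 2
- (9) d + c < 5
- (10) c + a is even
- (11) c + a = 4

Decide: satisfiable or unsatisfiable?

Satisfiable

Try a = 1, b = 3, c = 3, d = 1.
Check constraint 8: b + a = 4; constraint 9: d + c = 4; constraint 11: c + a = 4. The remaining constraints are straightforward to verify.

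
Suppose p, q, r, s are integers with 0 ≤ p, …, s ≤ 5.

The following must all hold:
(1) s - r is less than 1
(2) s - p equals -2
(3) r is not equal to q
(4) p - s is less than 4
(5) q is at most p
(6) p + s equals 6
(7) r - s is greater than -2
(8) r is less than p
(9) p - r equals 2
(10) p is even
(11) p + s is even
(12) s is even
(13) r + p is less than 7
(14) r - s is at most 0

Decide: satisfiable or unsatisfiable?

Satisfiable

Setting (p, q, r, s) = (4, 0, 2, 2) satisfies everything: constraint 1: s - r = 0; constraint 2: s - p = -2; constraint 4: p - s = 2, and the others follow.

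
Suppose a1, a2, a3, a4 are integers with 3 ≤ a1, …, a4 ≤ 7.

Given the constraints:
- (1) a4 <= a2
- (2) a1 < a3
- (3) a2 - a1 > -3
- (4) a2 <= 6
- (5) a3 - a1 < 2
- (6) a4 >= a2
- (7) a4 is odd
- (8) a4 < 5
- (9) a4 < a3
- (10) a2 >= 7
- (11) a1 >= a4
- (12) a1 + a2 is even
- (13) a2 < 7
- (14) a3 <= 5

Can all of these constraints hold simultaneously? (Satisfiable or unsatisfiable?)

Unsatisfiable

From constraints 6 and 10: a4 ≥ a2 and a2 ≥ 7, so a4 ≥ 7. From constraint 8: a4 ≤ 4. But 4 < 7, so no value of a4 works.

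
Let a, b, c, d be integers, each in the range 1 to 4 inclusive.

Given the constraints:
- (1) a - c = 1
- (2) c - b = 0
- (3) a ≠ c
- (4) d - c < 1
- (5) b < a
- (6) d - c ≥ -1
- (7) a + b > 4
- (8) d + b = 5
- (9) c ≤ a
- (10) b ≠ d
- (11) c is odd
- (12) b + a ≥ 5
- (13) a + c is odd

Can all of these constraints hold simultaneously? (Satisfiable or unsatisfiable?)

Satisfiable

The assignment a = 4, b = 3, c = 3, d = 2 works:
  constraint 1 holds since a - c = 1.
  constraint 2 holds since c - b = 0.
The rest check out directly.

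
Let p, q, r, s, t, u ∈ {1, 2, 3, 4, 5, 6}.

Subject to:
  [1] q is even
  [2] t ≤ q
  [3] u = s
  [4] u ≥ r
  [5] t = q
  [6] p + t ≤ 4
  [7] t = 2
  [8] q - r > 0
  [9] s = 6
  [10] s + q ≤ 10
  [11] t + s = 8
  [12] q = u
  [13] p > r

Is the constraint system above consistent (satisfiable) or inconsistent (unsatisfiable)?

Constraint 7 fixes t = 2 and constraint 9 fixes s = 6. Constraints 3, 5, and 12 give t = q = u = s, so t = s. But 2 ≠ 6 — contradiction.

Unsatisfiable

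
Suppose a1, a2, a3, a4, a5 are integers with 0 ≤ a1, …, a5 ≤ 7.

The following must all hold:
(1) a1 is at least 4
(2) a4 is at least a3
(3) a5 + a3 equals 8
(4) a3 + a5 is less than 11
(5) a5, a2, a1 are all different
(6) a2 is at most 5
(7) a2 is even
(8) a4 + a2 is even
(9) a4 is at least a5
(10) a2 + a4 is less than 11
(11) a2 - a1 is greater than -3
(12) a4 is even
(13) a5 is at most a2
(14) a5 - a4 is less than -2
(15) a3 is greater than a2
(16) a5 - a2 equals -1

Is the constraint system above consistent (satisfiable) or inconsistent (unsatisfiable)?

Setting (a1, a2, a3, a4, a5) = (6, 4, 5, 6, 3) satisfies everything: constraint 3: a5 + a3 = 8; constraint 4: a3 + a5 = 8, and the others follow.

Satisfiable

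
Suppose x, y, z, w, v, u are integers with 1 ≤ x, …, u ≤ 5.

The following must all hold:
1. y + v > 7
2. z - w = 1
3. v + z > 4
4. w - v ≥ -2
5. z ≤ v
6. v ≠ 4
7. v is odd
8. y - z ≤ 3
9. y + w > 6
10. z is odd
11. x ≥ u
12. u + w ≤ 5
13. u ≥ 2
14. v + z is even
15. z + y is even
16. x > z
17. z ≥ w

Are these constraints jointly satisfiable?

Satisfiable

The assignment x = 5, y = 5, z = 3, w = 2, v = 3, u = 2 works:
  constraint 1 holds since y + v = 8.
  constraint 2 holds since z - w = 1.
  constraint 3 holds since v + z = 6.
The rest check out directly.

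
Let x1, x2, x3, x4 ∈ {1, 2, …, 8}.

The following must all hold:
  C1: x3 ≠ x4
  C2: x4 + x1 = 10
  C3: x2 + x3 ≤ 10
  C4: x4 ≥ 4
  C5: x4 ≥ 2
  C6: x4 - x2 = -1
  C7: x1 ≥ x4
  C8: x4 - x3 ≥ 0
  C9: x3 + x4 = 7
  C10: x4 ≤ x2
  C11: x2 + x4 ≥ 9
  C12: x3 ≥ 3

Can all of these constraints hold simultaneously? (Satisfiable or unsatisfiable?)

Setting (x1, x2, x3, x4) = (6, 5, 3, 4) satisfies everything: constraint 2: x4 + x1 = 10; constraint 3: x2 + x3 = 8; constraint 6: x4 - x2 = -1, and the others follow.

Satisfiable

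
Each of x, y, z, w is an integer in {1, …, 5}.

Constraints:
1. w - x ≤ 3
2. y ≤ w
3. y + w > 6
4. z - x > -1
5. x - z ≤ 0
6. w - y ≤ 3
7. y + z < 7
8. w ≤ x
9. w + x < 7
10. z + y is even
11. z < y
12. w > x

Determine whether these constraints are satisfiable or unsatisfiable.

Constraints 2, 5, 8, and 11 give y ≤ w, w ≤ x, x ≤ z, z < y. Chaining: y ≤ w ≤ x ≤ z < y, which forces y < y — impossible.

Unsatisfiable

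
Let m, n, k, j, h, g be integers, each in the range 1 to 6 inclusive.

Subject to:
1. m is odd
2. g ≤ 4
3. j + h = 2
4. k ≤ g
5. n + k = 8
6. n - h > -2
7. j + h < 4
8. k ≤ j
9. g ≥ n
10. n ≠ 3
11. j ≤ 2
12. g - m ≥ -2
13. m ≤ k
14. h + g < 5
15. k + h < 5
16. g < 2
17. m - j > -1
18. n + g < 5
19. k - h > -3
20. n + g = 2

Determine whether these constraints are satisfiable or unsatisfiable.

From constraints 2 and 9: n ≤ g ≤ 4. From constraints 8 and 11: k ≤ j ≤ 2. Hence n + k ≤ 6. But constraint 5 requires n + k = 8, and 8 > 6. Contradiction.

Unsatisfiable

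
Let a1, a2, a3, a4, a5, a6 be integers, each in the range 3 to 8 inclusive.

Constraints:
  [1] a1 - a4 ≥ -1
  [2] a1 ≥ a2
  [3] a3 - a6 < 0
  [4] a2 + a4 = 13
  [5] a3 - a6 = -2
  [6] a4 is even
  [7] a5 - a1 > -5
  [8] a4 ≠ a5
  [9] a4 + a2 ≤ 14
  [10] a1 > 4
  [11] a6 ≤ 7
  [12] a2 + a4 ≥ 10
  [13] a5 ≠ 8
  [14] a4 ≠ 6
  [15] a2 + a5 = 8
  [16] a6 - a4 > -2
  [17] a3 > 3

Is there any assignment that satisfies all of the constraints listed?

Satisfiable

Try a1 = 7, a2 = 5, a3 = 5, a4 = 8, a5 = 3, a6 = 7.
Check constraint 1: a1 - a4 = -1; constraint 3: a3 - a6 = -2. The remaining constraints are straightforward to verify.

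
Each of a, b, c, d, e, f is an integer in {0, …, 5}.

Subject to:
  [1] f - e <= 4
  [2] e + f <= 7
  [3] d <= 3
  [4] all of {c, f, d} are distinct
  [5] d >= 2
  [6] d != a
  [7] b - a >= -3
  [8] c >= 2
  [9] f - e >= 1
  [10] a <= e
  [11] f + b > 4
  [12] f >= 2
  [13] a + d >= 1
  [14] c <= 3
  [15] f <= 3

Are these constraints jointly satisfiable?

Constraints 3, 5, 8, 12, 14, and 15 confine each of c, f, d to the 2 values {2, 3}.
Constraint 4 requires all 3 of them to be distinct, but only 2 values are available — impossible by the pigeonhole principle.

Unsatisfiable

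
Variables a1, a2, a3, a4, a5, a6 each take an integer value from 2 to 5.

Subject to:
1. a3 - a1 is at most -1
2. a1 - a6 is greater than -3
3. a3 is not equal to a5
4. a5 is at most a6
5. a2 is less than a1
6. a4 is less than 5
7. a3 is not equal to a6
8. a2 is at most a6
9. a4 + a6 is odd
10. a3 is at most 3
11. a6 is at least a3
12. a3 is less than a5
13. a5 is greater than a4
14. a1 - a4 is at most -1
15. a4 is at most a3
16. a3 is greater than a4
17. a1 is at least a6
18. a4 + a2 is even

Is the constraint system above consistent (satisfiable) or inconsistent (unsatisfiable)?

Unsatisfiable

Constraints 4, 12, 14, 16, and 17 give a3 < a5, a5 ≤ a6, a6 ≤ a1, a1 < a4, a4 < a3. Chaining: a3 < a5 ≤ a6 ≤ a1 < a4 < a3, which forces a3 < a3 — impossible.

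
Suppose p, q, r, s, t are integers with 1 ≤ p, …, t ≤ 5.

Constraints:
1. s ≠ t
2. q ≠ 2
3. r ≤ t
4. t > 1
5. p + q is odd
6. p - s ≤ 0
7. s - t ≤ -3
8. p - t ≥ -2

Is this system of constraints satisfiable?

Constraints 6, 7, and 8 give t − s ≥ 3, s − p ≥ 0, p − t ≥ -2.
Adding all 3 inequalities: the left sides telescope to 0, and the right sides sum to 3 + 0 + (-2) = 1. So 0 ≥ 1, which is false.

Unsatisfiable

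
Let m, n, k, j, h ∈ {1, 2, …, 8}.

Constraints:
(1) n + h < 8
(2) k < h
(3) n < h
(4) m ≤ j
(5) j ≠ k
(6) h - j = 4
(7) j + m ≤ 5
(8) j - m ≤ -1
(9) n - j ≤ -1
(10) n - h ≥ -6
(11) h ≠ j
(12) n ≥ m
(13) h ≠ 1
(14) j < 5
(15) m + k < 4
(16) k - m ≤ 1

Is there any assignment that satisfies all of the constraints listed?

Constraints 8, 9, and 12 give n < j, j < m, m ≤ n. Chaining: n < j < m ≤ n, which forces n < n — impossible.

Unsatisfiable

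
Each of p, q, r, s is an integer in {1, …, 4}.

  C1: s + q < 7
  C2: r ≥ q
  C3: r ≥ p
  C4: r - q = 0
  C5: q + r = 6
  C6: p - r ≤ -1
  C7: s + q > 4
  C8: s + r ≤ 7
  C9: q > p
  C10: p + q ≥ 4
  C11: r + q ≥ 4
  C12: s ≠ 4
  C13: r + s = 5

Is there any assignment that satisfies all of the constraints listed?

Try p = 2, q = 3, r = 3, s = 2.
Check constraint 1: s + q = 5; constraint 4: r - q = 0; constraint 5: q + r = 6. The remaining constraints are straightforward to verify.

Satisfiable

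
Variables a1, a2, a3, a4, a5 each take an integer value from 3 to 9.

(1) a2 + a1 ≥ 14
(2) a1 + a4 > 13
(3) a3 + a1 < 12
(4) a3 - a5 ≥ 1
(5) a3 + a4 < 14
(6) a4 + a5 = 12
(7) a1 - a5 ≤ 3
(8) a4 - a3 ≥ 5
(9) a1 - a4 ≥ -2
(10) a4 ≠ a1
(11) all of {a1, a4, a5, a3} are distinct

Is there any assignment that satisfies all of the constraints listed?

Unsatisfiable

Constraints 4, 7, 8, and 9 give a1 − a4 ≥ -2, a4 − a3 ≥ 5, a3 − a5 ≥ 1, a5 − a1 ≥ -3.
Adding all 4 inequalities: the left sides telescope to 0, and the right sides sum to (-2) + 5 + 1 + (-3) = 1. So 0 ≥ 1, which is false.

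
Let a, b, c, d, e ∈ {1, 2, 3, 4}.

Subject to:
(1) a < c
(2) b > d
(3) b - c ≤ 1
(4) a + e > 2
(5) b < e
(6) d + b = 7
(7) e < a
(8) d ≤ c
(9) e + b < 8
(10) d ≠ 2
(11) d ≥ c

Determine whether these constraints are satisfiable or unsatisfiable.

Constraints 1, 2, 5, 7, and 11 give c ≤ d, d < b, b < e, e < a, a < c. Chaining: c ≤ d < b < e < a < c, which forces c < c — impossible.

Unsatisfiable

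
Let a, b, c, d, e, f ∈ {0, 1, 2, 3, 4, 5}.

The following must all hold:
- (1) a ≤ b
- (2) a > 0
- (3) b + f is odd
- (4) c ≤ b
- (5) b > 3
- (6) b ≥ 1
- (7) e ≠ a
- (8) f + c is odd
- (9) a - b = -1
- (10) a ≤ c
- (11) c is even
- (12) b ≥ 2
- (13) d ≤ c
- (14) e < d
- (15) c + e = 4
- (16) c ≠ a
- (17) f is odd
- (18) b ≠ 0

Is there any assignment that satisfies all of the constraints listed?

Try a = 3, b = 4, c = 4, d = 3, e = 0, f = 5.
Check constraint 3: b + f = 9 is odd; constraint 9: a - b = -1; constraint 15: c + e = 4. The remaining constraints are straightforward to verify.

Satisfiable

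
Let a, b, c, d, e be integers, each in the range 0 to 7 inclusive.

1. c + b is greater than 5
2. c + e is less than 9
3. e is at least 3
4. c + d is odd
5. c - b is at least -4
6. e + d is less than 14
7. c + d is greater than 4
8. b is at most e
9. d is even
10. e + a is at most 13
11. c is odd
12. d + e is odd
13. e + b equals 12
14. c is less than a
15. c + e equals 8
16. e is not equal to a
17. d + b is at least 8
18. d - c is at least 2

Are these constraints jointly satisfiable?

The assignment a = 6, b = 5, c = 1, d = 4, e = 7 works:
  constraint 1 holds since c + b = 6.
  constraint 2 holds since c + e = 8.
  constraint 5 holds since c - b = -4.
The rest check out directly.

Satisfiable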